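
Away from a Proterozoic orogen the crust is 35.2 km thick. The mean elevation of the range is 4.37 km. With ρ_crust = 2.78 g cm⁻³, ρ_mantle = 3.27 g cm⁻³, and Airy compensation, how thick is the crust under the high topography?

Root depth r = h ρ_c / (ρ_m − ρ_c) = 4.37 km × 2.78 / 0.49 = 24.79 km.
Total thickness = T + h + r = 35.2 km + 4.37 km + 24.79 km = 64.4 km.

64.4 km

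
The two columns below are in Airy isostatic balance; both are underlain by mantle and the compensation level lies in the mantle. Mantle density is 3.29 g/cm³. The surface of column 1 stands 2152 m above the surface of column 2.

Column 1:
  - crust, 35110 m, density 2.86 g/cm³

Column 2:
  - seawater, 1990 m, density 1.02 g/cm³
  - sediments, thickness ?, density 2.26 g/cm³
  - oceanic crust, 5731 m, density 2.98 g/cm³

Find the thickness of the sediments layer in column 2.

Take the compensation level at the base of the deeper column (depth z_c below the surface of column 1) and equate Σ ρ_i t_i down to z_c; mantle fills any gap and the z_c terms cancel.
Column 1: 35110×2.86 + (z_c − 35110)×3.29
Column 2: 2152×0 + 1990×1.02 + x×2.26 + 5731×2.98 + (z_c − 2152 − 7721 − x)×3.29
The z_c×3.29 term appears on both sides and cancels. Collect the known terms of each column as K = Σ(ρt)_known − 3.29 × (depth of known layers): K_1 = 100414.6 − 3.29×35110 = −15097.3; K_2 = 19108.18 − 3.29×(2152 + 7721) = −13373.99.
Balance: K_1 = K_2 − x×(3.29 − 2.26), so x = (K_2 − K_1)/(3.29 − 2.26) = 1723.31/1.03 = 1670 m.

1670 m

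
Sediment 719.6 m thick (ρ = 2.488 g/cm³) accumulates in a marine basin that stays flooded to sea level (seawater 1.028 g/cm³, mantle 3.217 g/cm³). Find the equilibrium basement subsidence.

480 m

Submarine loading: the sediment displaces seawater, and the subsidence is in turn flooded, so s (ρ_m − ρ_w) = t (ρ_sed − ρ_w).
s = 719.6 m × (2.488 − 1.028) / (3.217 − 1.028) = 480 m.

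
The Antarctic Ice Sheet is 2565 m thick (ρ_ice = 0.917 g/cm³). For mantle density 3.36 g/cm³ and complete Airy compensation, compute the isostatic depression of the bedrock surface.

Equating mass per unit area of the two columns: the ice load ρ_ice t is balanced by mantle displaced below, ρ_m s.
s = t ρ_ice / ρ_m = 2565 m × 0.917/3.36 = 700 m.

700 m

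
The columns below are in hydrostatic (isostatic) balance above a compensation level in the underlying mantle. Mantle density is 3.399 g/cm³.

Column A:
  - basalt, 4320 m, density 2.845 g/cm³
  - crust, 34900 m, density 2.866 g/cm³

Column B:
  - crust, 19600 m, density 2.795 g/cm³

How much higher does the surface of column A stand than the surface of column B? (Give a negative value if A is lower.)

2690 m

For any compensation level in the mantle, the mantle terms cancel and isostasy reduces to e = (Σt_A − Σt_B) − (Σ(ρt)_A − Σ(ρt)_B) / ρ_m.
Σt_A = 39220 m; Σt_B = 19600 m; Σ(ρt)_A = 112313.8; Σ(ρt)_B = 54782 (in m·g/cm³).
e = (39220 − 19600) − (112313.8 − 54782) / 3.399 = 2690 m.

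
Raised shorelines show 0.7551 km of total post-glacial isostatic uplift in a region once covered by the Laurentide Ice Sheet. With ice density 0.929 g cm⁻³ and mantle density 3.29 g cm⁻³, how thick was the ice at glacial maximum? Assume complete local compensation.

2.67 km

u = t ρ_ice/ρ_m → t = u ρ_m/ρ_ice = 0.7551 km × 3.29/0.929 = 2.67 km.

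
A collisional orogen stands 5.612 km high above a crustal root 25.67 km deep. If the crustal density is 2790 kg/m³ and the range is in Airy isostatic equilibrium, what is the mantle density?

Airy balance: ρ_c h = (ρ_m − ρ_c) r → ρ_m = ρ_c (1 + h/r).
ρ_m = 2790 × (1 + 5.612 km/25.67 km) = 3400 kg/m³.

3400 kg/m³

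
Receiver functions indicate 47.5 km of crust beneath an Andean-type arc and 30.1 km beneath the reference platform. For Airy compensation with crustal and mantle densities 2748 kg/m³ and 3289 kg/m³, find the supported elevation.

2.86 km

Excess crust Δ = 47.5 km − 30.1 km = 17.4 km, split between elevation h and root r with h + r = Δ.
Airy balance ρ_c h = (ρ_m − ρ_c) r gives r = h ρ_c/(ρ_m − ρ_c), so h (1 + ρ_c/(ρ_m − ρ_c)) = Δ, i.e. h = Δ (ρ_m − ρ_c)/ρ_m.
h = 17.4 km × 541/3289 = 2.86 km.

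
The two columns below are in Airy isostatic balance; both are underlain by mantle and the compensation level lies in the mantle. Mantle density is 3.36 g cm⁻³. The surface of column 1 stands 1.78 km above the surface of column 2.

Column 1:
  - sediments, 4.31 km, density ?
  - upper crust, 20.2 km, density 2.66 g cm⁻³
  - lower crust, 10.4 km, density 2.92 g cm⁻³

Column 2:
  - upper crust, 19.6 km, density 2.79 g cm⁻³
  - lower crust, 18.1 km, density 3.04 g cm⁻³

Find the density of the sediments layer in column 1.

2.38 g cm⁻³

Take the compensation level at the base of the deeper column (depth z_c below the surface of column 1) and equate Σ ρ_i t_i down to z_c; mantle fills any gap and the z_c terms cancel.
Column 1: 4.31×ρ + 20.2×2.66 + 10.4×2.92 + (z_c − 34.91)×3.36
Column 2: 1.78×0 + 19.6×2.79 + 18.1×3.04 + (z_c − 1.78 − 37.7)×3.36
The z_c×3.36 term appears on both sides and cancels. Collect the known terms of each column as K = Σ(ρt)_known − 3.36 × (depth of known layers): K_1 = 84.1 − 3.36×34.91 = −33.1976; K_2 = 109.708 − 3.36×(1.78 + 37.7) = −22.9448.
Balance: K_1 + 4.31×ρ = K_2, so ρ = (K_2 − K_1)/4.31 = 10.2528/4.31 = 2.38 g cm⁻³.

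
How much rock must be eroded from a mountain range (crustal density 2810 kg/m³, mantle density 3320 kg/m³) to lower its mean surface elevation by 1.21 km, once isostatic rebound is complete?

Net drop Δ = e − u = e − e ρ_c/ρ_m = e (ρ_m − ρ_c)/ρ_m.
e = Δ ρ_m/(ρ_m − ρ_c) = 1.21 km × 3320/510 = 7.88 km.

7.88 km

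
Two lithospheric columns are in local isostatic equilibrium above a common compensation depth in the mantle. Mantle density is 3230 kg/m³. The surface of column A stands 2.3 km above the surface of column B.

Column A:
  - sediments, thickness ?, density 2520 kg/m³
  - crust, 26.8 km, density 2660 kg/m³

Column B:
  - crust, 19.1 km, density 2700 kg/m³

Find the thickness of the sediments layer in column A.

3.21 km

Take the compensation level at the base of the deeper column (depth z_c below the surface of column A) and equate Σ ρ_i t_i down to z_c; mantle fills any gap and the z_c terms cancel.
Column A: x×2520 + 26.8×2660 + (z_c − 26.8 − x)×3230
Column B: 2.3×0 + 19.1×2700 + (z_c − 2.3 − 19.1)×3230
The z_c×3230 term appears on both sides and cancels. Collect the known terms of each column as K = Σ(ρt)_known − 3230 × (depth of known layers): K_A = 71288 − 3230×26.8 = −15276; K_B = 51570 − 3230×(2.3 + 19.1) = −17552.
Balance: K_A − x×(3230 − 2520) = K_B, so x = (K_A − K_B)/(3230 − 2520) = 2276/710 = 3.21 km.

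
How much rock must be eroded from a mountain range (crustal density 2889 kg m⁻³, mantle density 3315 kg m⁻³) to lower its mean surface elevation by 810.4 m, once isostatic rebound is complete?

6310 m

Net drop Δ = e − u = e − e ρ_c/ρ_m = e (ρ_m − ρ_c)/ρ_m.
e = Δ ρ_m/(ρ_m − ρ_c) = 810.4 m × 3315/426 = 6310 m.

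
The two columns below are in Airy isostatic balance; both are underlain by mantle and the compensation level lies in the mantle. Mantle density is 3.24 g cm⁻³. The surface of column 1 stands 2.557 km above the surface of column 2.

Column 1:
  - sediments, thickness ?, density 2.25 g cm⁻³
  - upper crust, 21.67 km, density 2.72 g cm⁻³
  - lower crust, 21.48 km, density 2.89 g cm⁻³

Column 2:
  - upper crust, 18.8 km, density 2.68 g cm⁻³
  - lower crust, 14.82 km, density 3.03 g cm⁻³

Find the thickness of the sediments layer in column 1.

3.17 km

Take the compensation level at the base of the deeper column (depth z_c below the surface of column 1) and equate Σ ρ_i t_i down to z_c; mantle fills any gap and the z_c terms cancel.
Column 1: x×2.25 + 21.67×2.72 + 21.48×2.89 + (z_c − 43.15 − x)×3.24
Column 2: 2.557×0 + 18.8×2.68 + 14.82×3.03 + (z_c − 2.557 − 33.62)×3.24
The z_c×3.24 term appears on both sides and cancels. Collect the known terms of each column as K = Σ(ρt)_known − 3.24 × (depth of known layers): K_1 = 121.0196 − 3.24×43.15 = −18.7864; K_2 = 95.2886 − 3.24×(2.557 + 33.62) = −21.92488.
Balance: K_1 − x×(3.24 − 2.25) = K_2, so x = (K_1 − K_2)/(3.24 − 2.25) = 3.13848/0.99 = 3.17 km.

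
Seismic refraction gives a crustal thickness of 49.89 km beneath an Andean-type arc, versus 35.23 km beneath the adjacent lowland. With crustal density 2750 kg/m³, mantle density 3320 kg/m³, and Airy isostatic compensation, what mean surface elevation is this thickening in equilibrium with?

Excess crust Δ = 49.89 km − 35.23 km = 14.66 km, split between elevation h and root r with h + r = Δ.
Airy balance ρ_c h = (ρ_m − ρ_c) r gives r = h ρ_c/(ρ_m − ρ_c), so h (1 + ρ_c/(ρ_m − ρ_c)) = Δ, i.e. h = Δ (ρ_m − ρ_c)/ρ_m.
h = 14.66 km × 570/3320 = 2.52 km.

2.52 km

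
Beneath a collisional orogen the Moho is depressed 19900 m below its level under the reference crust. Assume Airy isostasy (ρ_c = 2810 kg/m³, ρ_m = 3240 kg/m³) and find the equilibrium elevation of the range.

Balancing pressure at the compensation depth: ρ_c h = (ρ_m − ρ_c) r.
h = r (ρ_m − ρ_c) / ρ_c = 19900 m × (3240 − 2810) / 2810 = 3050 m.

3050 m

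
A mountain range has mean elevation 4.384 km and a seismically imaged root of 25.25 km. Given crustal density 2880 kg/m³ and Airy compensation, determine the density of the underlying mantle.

3380 kg/m³

Airy balance: ρ_c h = (ρ_m − ρ_c) r → ρ_m = ρ_c (1 + h/r).
ρ_m = 2880 × (1 + 4.384 km/25.25 km) = 3380 kg/m³.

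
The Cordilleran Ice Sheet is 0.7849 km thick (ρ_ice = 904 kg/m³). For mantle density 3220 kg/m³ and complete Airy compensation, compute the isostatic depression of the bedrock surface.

0.22 km

Balancing pressure at the compensation depth: the ice load ρ_ice t is balanced by mantle displaced below, ρ_m s.
s = t ρ_ice / ρ_m = 0.7849 km × 904/3220 = 0.22 km.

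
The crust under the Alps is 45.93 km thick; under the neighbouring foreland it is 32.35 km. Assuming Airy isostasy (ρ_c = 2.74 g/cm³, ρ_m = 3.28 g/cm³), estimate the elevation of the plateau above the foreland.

2.24 km

Excess crust Δ = 45.93 km − 32.35 km = 13.58 km, split between elevation h and root r with h + r = Δ.
Airy balance ρ_c h = (ρ_m − ρ_c) r gives r = h ρ_c/(ρ_m − ρ_c), so h (1 + ρ_c/(ρ_m − ρ_c)) = Δ, i.e. h = Δ (ρ_m − ρ_c)/ρ_m.
h = 13.58 km × 0.54/3.28 = 2.24 km.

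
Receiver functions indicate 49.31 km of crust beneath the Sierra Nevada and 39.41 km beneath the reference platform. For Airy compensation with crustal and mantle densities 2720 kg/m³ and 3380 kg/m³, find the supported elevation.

1.93 km

Excess crust Δ = 49.31 km − 39.41 km = 9.9 km, split between elevation h and root r with h + r = Δ.
Airy balance ρ_c h = (ρ_m − ρ_c) r gives r = h ρ_c/(ρ_m − ρ_c), so h (1 + ρ_c/(ρ_m − ρ_c)) = Δ, i.e. h = Δ (ρ_m − ρ_c)/ρ_m.
h = 9.9 km × 660/3380 = 1.93 km.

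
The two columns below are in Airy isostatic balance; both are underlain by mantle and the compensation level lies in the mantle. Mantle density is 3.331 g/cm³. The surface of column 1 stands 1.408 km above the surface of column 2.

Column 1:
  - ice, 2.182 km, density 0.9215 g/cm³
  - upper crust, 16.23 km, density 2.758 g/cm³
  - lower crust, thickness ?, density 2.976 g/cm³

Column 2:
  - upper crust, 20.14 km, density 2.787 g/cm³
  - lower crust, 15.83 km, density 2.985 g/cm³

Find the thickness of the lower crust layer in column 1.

Take the compensation level at the base of the deeper column (depth z_c below the surface of column 1) and equate Σ ρ_i t_i down to z_c; mantle fills any gap and the z_c terms cancel.
Column 1: 2.182×0.9215 + 16.23×2.758 + x×2.976 + (z_c − 18.412 − x)×3.331
Column 2: 1.408×0 + 20.14×2.787 + 15.83×2.985 + (z_c − 1.408 − 35.97)×3.331
The z_c×3.331 term appears on both sides and cancels. Collect the known terms of each column as K = Σ(ρt)_known − 3.331 × (depth of known layers): K_1 = 46.773053 − 3.331×18.412 = −14.557319; K_2 = 103.38273 − 3.331×(1.408 + 35.97) = −21.123388.
Balance: K_1 − x×(3.331 − 2.976) = K_2, so x = (K_1 − K_2)/(3.331 − 2.976) = 6.56607/0.355 = 18.5 km.

18.5 km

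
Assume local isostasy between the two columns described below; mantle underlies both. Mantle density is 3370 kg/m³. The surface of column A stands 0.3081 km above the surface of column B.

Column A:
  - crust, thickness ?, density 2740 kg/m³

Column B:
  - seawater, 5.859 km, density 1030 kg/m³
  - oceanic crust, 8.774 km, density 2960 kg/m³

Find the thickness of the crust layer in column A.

29.1 km

Take the compensation level at the base of the deeper column (depth z_c below the surface of column A) and equate Σ ρ_i t_i down to z_c; mantle fills any gap and the z_c terms cancel.
Column A: x×2740 + (z_c − 0 − x)×3370
Column B: 0.3081×0 + 5.859×1030 + 8.774×2960 + (z_c − 0.3081 − 14.633)×3370
The z_c×3370 term appears on both sides and cancels. Collect the known terms of each column as K = Σ(ρt)_known − 3370 × (depth of known layers): K_A = 0 − 3370×0 = 0; K_B = 32005.81 − 3370×(0.3081 + 14.633) = −18345.697.
Balance: K_A − x×(3370 − 2740) = K_B, so x = (K_A − K_B)/(3370 − 2740) = 18345.7/630 = 29.1 km.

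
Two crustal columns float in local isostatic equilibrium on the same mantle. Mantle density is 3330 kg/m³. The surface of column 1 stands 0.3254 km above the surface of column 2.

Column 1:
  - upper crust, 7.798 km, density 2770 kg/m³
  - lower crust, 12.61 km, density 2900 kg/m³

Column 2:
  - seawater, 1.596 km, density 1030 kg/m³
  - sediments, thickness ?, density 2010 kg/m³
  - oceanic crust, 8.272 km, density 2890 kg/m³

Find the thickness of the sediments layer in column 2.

1.06 km

Take the compensation level at the base of the deeper column (depth z_c below the surface of column 1) and equate Σ ρ_i t_i down to z_c; mantle fills any gap and the z_c terms cancel.
Column 1: 7.798×2770 + 12.61×2900 + (z_c − 20.408)×3330
Column 2: 0.3254×0 + 1.596×1030 + x×2010 + 8.272×2890 + (z_c − 0.3254 − 9.868 − x)×3330
The z_c×3330 term appears on both sides and cancels. Collect the known terms of each column as K = Σ(ρt)_known − 3330 × (depth of known layers): K_1 = 58169.46 − 3330×20.408 = −9789.18; K_2 = 25549.96 − 3330×(0.3254 + 9.868) = −8394.062.
Balance: K_1 = K_2 − x×(3330 − 2010), so x = (K_2 − K_1)/(3330 − 2010) = 1395.12/1320 = 1.06 km.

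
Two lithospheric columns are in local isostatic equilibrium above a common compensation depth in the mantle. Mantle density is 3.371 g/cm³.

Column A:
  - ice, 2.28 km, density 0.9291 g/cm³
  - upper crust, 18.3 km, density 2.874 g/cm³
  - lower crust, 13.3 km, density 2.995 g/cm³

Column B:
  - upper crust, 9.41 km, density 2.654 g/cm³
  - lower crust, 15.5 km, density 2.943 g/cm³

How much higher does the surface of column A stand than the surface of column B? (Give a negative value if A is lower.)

For any compensation level in the mantle, the mantle terms cancel and isostasy reduces to e = (Σt_A − Σt_B) − (Σ(ρt)_A − Σ(ρt)_B) / ρ_m.
Σt_A = 33.88 km; Σt_B = 24.91 km; Σ(ρt)_A = 94.546048; Σ(ρt)_B = 70.59064 (in km·g/cm³).
e = (33.88 − 24.91) − (94.546048 − 70.59064) / 3.371 = 1.86 km.

1.86 km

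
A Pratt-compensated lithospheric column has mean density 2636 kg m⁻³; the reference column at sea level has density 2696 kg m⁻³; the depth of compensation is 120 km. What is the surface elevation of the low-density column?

2.73 km

ρ_ref D = ρ (D + h) → h = D (ρ_ref − ρ)/ρ.
h = 120 km × (2696 − 2636)/2636 = 2.73 km.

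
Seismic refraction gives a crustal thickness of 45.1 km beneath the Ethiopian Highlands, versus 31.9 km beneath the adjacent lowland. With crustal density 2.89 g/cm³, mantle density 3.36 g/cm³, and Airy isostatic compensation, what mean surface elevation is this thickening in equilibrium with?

Excess crust Δ = 45.1 km − 31.9 km = 13.2 km, split between elevation h and root r with h + r = Δ.
Airy balance ρ_c h = (ρ_m − ρ_c) r gives r = h ρ_c/(ρ_m − ρ_c), so h (1 + ρ_c/(ρ_m − ρ_c)) = Δ, i.e. h = Δ (ρ_m − ρ_c)/ρ_m.
h = 13.2 km × 0.47/3.36 = 1.85 km.

1.85 km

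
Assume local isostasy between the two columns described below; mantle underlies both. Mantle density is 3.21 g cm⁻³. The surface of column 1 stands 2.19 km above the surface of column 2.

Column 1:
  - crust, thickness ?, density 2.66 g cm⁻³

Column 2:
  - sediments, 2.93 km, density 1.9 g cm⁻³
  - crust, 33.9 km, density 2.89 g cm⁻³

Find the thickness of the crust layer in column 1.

39.5 km

Take the compensation level at the base of the deeper column (depth z_c below the surface of column 1) and equate Σ ρ_i t_i down to z_c; mantle fills any gap and the z_c terms cancel.
Column 1: x×2.66 + (z_c − 0 − x)×3.21
Column 2: 2.19×0 + 2.93×1.9 + 33.9×2.89 + (z_c − 2.19 − 36.83)×3.21
The z_c×3.21 term appears on both sides and cancels. Collect the known terms of each column as K = Σ(ρt)_known − 3.21 × (depth of known layers): K_1 = 0 − 3.21×0 = 0; K_2 = 103.538 − 3.21×(2.19 + 36.83) = −21.7162.
Balance: K_1 − x×(3.21 − 2.66) = K_2, so x = (K_1 − K_2)/(3.21 − 2.66) = 21.7162/0.55 = 39.5 km.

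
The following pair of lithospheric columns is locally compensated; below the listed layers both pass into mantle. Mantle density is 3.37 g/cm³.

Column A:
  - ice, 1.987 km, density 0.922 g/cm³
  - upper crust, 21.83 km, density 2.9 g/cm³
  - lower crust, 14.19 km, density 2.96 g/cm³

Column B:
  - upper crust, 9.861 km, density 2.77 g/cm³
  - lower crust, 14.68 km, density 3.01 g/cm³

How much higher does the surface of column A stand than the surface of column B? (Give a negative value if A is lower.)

2.89 km

For any compensation level in the mantle, the mantle terms cancel and isostasy reduces to e = (Σt_A − Σt_B) − (Σ(ρt)_A − Σ(ρt)_B) / ρ_m.
Σt_A = 38.007 km; Σt_B = 24.541 km; Σ(ρt)_A = 107.141414; Σ(ρt)_B = 71.50177 (in km·g/cm³).
e = (38.007 − 24.541) − (107.141414 − 71.50177) / 3.37 = 2.89 km.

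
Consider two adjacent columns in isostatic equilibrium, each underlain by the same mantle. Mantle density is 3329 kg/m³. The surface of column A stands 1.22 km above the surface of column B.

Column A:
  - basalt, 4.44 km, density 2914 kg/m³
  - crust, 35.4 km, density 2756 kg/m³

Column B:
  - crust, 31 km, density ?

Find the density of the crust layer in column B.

Take the compensation level at the base of the deeper column (depth z_c below the surface of column A) and equate Σ ρ_i t_i down to z_c; mantle fills any gap and the z_c terms cancel.
Column A: 4.44×2914 + 35.4×2756 + (z_c − 39.84)×3329
Column B: 1.22×0 + 31×ρ + (z_c − 1.22 − 31)×3329
The z_c×3329 term appears on both sides and cancels. Collect the known terms of each column as K = Σ(ρt)_known − 3329 × (depth of known layers): K_A = 110500.56 − 3329×39.84 = −22126.8; K_B = 0 − 3329×(1.22 + 31) = −107260.38.
Balance: K_A = K_B + 31×ρ, so ρ = (K_A − K_B)/31 = 85133.6/31 = 2750 kg/m³.

2750 kg/m³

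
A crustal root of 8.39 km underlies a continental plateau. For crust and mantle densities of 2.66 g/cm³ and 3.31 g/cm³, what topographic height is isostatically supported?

2.05 km

Balancing pressure at the compensation depth: ρ_c h = (ρ_m − ρ_c) r.
h = r (ρ_m − ρ_c) / ρ_c = 8.39 km × (3.31 − 2.66) / 2.66 = 2.05 km.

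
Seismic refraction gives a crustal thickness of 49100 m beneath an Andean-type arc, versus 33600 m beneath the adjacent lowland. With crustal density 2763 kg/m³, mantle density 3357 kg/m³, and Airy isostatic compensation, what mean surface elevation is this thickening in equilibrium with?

Excess crust Δ = 49100 m − 33600 m = 15500 m, split between elevation h and root r with h + r = Δ.
Airy balance ρ_c h = (ρ_m − ρ_c) r gives r = h ρ_c/(ρ_m − ρ_c), so h (1 + ρ_c/(ρ_m − ρ_c)) = Δ, i.e. h = Δ (ρ_m − ρ_c)/ρ_m.
h = 15500 m × 594/3357 = 2740 m.

2740 m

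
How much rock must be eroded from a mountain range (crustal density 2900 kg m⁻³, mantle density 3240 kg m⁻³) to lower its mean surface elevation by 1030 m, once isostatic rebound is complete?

Net drop Δ = e − u = e − e ρ_c/ρ_m = e (ρ_m − ρ_c)/ρ_m.
e = Δ ρ_m/(ρ_m − ρ_c) = 1030 m × 3240/340 = 9820 m.

9820 m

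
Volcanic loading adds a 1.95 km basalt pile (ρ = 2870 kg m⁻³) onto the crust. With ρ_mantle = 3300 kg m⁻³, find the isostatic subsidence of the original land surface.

Subaerial loading: s = t ρ_load / ρ_m.
s = 1.95 km × 2870/3300 = 1.7 km.

1.7 km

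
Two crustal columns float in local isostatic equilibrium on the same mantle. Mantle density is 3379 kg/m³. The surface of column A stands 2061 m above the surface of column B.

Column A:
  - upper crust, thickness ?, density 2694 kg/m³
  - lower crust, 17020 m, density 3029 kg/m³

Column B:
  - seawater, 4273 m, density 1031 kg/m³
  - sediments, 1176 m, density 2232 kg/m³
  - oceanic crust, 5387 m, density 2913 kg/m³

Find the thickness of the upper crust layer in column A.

Take the compensation level at the base of the deeper column (depth z_c below the surface of column A) and equate Σ ρ_i t_i down to z_c; mantle fills any gap and the z_c terms cancel.
Column A: x×2694 + 17020×3029 + (z_c − 17020 − x)×3379
Column B: 2061×0 + 4273×1031 + 1176×2232 + 5387×2913 + (z_c − 2061 − 10836)×3379
The z_c×3379 term appears on both sides and cancels. Collect the known terms of each column as K = Σ(ρt)_known − 3379 × (depth of known layers): K_A = 51553580 − 3379×17020 = −5957000; K_B = 22722626 − 3379×(2061 + 10836) = −20856337.
Balance: K_A − x×(3379 − 2694) = K_B, so x = (K_A − K_B)/(3379 − 2694) = 14899300/685 = 21800 m.

21800 m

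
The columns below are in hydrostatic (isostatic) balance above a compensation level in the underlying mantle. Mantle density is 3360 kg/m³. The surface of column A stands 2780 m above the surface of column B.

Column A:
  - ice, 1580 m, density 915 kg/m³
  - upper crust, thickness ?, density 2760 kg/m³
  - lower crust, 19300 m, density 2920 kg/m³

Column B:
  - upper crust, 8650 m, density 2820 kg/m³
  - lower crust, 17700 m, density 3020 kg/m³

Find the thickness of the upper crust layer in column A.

Take the compensation level at the base of the deeper column (depth z_c below the surface of column A) and equate Σ ρ_i t_i down to z_c; mantle fills any gap and the z_c terms cancel.
Column A: 1580×915 + x×2760 + 19300×2920 + (z_c − 20880 − x)×3360
Column B: 2780×0 + 8650×2820 + 17700×3020 + (z_c − 2780 − 26350)×3360
The z_c×3360 term appears on both sides and cancels. Collect the known terms of each column as K = Σ(ρt)_known − 3360 × (depth of known layers): K_A = 57801700 − 3360×20880 = −12355100; K_B = 77847000 − 3360×(2780 + 26350) = −20029800.
Balance: K_A − x×(3360 − 2760) = K_B, so x = (K_A − K_B)/(3360 − 2760) = 7674700/600 = 12800 m.

12800 m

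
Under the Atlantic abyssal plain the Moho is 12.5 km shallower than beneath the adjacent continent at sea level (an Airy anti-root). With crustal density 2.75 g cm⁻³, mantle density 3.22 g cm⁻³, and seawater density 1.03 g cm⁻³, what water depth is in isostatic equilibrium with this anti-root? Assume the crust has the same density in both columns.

3.42 km

Replacing a thickness d of crust by seawater at the top must be balanced by replacing crust with mantle at the base: d (ρ_c − ρ_w) = a (ρ_m − ρ_c).
d = a (ρ_m − ρ_c)/(ρ_c − ρ_w) = 12.5 km × 0.47/1.72 = 3.42 km.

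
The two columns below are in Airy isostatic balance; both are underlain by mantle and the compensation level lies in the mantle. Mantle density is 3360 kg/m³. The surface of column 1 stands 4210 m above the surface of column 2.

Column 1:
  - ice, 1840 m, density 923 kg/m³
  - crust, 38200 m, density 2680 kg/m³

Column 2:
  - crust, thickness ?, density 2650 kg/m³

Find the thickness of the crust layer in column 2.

23000 m

Take the compensation level at the base of the deeper column (depth z_c below the surface of column 1) and equate Σ ρ_i t_i down to z_c; mantle fills any gap and the z_c terms cancel.
Column 1: 1840×923 + 38200×2680 + (z_c − 40040)×3360
Column 2: 4210×0 + x×2650 + (z_c − 4210 − 0 − x)×3360
The z_c×3360 term appears on both sides and cancels. Collect the known terms of each column as K = Σ(ρt)_known − 3360 × (depth of known layers): K_1 = 104074320 − 3360×40040 = −30460080; K_2 = 0 − 3360×(4210 + 0) = −14145600.
Balance: K_1 = K_2 − x×(3360 − 2650), so x = (K_2 − K_1)/(3360 − 2650) = 16314500/710 = 23000 m.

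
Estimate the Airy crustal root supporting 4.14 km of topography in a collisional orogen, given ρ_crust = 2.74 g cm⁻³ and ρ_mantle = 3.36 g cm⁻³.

18.3 km

For local isostatic compensation: the weight of the topography is balanced by the buoyancy of the root, ρ_c h = (ρ_m − ρ_c) r.
r = h · ρ_c / (ρ_m − ρ_c) = 4.14 km × 2.74 / (3.36 − 2.74) = 18.3 km.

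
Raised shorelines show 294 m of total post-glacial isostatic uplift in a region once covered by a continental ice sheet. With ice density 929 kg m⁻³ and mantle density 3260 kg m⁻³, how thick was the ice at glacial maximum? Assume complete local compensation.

u = t ρ_ice/ρ_m → t = u ρ_m/ρ_ice = 294 m × 3260/929 = 1030 m.

1030 m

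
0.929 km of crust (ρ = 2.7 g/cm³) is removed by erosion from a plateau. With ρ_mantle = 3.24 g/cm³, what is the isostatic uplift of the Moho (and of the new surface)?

0.774 km

Unloading: uplift u = e ρ_c/ρ_m = 0.929 km × 2.7/3.24 = 0.774 km.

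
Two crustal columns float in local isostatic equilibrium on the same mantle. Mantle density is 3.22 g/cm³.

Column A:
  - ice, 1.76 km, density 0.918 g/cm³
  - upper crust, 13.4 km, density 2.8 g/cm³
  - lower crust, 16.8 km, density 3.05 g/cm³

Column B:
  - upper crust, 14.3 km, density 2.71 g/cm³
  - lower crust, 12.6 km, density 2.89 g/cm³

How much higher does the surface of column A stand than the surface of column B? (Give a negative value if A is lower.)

0.337 km

For any compensation level in the mantle, the mantle terms cancel and isostasy reduces to e = (Σt_A − Σt_B) − (Σ(ρt)_A − Σ(ρt)_B) / ρ_m.
Σt_A = 31.96 km; Σt_B = 26.9 km; Σ(ρt)_A = 90.37568; Σ(ρt)_B = 75.167 (in km·g/cm³).
e = (31.96 − 26.9) − (90.37568 − 75.167) / 3.22 = 0.337 km.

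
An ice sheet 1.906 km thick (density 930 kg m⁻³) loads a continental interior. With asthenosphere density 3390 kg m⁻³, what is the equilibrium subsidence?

0.523 km

Balancing pressure at the compensation depth: the ice load ρ_ice t is balanced by mantle displaced below, ρ_m s.
s = t ρ_ice / ρ_m = 1.906 km × 930/3390 = 0.523 km.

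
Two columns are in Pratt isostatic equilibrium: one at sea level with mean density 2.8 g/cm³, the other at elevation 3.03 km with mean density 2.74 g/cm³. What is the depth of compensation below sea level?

ρ_ref D = ρ (D + h) → D (ρ_ref − ρ) = ρ h.
D = ρ h/(ρ_ref − ρ) = 2.74 × 3.03 km/(2.8 − 2.74) = 138 km.

138 km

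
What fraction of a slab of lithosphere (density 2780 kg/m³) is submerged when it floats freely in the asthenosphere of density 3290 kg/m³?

84.5%

Submerged fraction = ρ_obj/ρ_fluid = 2780/3290 = 84.5%.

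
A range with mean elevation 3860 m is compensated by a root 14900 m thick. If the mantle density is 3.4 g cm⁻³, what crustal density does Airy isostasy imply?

2.7 g cm⁻³

ρ_c h = (ρ_m − ρ_c) r → ρ_c (h + r) = ρ_m r → ρ_c = ρ_m r / (h + r).
ρ_c = 3.4 × 14900 m / (3860 m + 14900 m) = 2.7 g cm⁻³.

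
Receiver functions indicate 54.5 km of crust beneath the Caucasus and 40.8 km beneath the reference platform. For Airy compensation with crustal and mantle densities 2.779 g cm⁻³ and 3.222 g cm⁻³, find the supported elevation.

Excess crust Δ = 54.5 km − 40.8 km = 13.7 km, split between elevation h and root r with h + r = Δ.
Airy balance ρ_c h = (ρ_m − ρ_c) r gives r = h ρ_c/(ρ_m − ρ_c), so h (1 + ρ_c/(ρ_m − ρ_c)) = Δ, i.e. h = Δ (ρ_m − ρ_c)/ρ_m.
h = 13.7 km × 0.443/3.222 = 1.88 km.

1.88 km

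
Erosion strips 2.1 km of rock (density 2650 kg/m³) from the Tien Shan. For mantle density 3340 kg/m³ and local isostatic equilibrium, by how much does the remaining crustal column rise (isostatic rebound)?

1.67 km

Unloading: uplift u = e ρ_c/ρ_m = 2.1 km × 2650/3340 = 1.67 km.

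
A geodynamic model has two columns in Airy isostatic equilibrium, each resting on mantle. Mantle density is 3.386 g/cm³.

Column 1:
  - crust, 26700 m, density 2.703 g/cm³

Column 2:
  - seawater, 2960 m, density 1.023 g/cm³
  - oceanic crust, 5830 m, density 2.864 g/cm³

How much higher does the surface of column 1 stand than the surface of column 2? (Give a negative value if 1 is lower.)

For any compensation level in the mantle, the mantle terms cancel and isostasy reduces to e = (Σt_1 − Σt_2) − (Σ(ρt)_1 − Σ(ρt)_2) / ρ_m.
Σt_1 = 26700 m; Σt_2 = 8790 m; Σ(ρt)_1 = 72170.1; Σ(ρt)_2 = 19725.2 (in m·g/cm³).
e = (26700 − 8790) − (72170.1 − 19725.2) / 3.386 = 2420 m.

2420 m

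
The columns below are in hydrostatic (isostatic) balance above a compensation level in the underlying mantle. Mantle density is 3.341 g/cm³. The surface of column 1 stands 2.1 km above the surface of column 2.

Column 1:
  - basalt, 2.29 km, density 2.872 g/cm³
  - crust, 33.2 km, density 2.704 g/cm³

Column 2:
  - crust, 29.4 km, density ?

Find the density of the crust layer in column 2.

2.82 g/cm³

Take the compensation level at the base of the deeper column (depth z_c below the surface of column 1) and equate Σ ρ_i t_i down to z_c; mantle fills any gap and the z_c terms cancel.
Column 1: 2.29×2.872 + 33.2×2.704 + (z_c − 35.49)×3.341
Column 2: 2.1×0 + 29.4×ρ + (z_c − 2.1 − 29.4)×3.341
The z_c×3.341 term appears on both sides and cancels. Collect the known terms of each column as K = Σ(ρt)_known − 3.341 × (depth of known layers): K_1 = 96.34968 − 3.341×35.49 = −22.22241; K_2 = 0 − 3.341×(2.1 + 29.4) = −105.2415.
Balance: K_1 = K_2 + 29.4×ρ, so ρ = (K_1 − K_2)/29.4 = 83.0191/29.4 = 2.82 g/cm³.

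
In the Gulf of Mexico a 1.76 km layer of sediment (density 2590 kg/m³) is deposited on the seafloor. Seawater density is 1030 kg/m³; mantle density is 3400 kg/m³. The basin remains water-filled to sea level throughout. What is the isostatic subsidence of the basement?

1.16 km

Submarine loading: the sediment displaces seawater, and the subsidence is in turn flooded, so s (ρ_m − ρ_w) = t (ρ_sed − ρ_w).
s = 1.76 km × (2590 − 1030) / (3400 − 1030) = 1.16 km.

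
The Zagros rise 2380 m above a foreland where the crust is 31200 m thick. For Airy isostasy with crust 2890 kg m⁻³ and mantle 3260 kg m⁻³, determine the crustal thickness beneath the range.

52200 m

Root depth r = h ρ_c / (ρ_m − ρ_c) = 2380 m × 2890 / 370 = 18590 m.
Total thickness = T + h + r = 31200 m + 2380 m + 18590 m = 52200 m.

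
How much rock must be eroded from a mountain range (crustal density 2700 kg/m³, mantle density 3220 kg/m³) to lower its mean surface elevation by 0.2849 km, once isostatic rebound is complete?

1.76 km

Net drop Δ = e − u = e − e ρ_c/ρ_m = e (ρ_m − ρ_c)/ρ_m.
e = Δ ρ_m/(ρ_m − ρ_c) = 0.2849 km × 3220/520 = 1.76 km.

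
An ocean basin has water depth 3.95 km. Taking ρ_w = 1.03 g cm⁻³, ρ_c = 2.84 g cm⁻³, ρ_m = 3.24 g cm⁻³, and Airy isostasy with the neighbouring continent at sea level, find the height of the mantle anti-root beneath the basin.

Isostatic balance requires: replacing crust with seawater at the top is compensated by replacing crust with mantle at the base: d (ρ_c − ρ_w) = a (ρ_m − ρ_c).
a = d (ρ_c − ρ_w)/(ρ_m − ρ_c) = 3.95 km × 1.81/0.4 = 17.9 km.

17.9 km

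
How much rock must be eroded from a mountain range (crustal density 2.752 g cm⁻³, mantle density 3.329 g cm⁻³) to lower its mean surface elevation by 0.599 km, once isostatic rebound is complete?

3.46 km

Net drop Δ = e − u = e − e ρ_c/ρ_m = e (ρ_m − ρ_c)/ρ_m.
e = Δ ρ_m/(ρ_m − ρ_c) = 0.599 km × 3.329/0.577 = 3.46 km.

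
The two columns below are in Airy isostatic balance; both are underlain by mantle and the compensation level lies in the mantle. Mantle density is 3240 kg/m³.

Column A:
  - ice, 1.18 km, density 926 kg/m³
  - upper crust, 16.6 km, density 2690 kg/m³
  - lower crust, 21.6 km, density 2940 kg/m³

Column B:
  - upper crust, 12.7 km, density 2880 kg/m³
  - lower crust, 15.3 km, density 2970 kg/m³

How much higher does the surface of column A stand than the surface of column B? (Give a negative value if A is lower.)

For any compensation level in the mantle, the mantle terms cancel and isostasy reduces to e = (Σt_A − Σt_B) − (Σ(ρt)_A − Σ(ρt)_B) / ρ_m.
Σt_A = 39.38 km; Σt_B = 28 km; Σ(ρt)_A = 109250.68; Σ(ρt)_B = 82017 (in km·kg/m³).
e = (39.38 − 28) − (109250.68 − 82017) / 3240 = 2.97 km.

2.97 km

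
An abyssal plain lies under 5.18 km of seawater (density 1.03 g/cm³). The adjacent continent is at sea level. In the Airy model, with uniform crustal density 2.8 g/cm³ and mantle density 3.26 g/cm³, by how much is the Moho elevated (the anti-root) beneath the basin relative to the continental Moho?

Isostatic balance requires: replacing crust with seawater at the top is compensated by replacing crust with mantle at the base: d (ρ_c − ρ_w) = a (ρ_m − ρ_c).
a = d (ρ_c − ρ_w)/(ρ_m − ρ_c) = 5.18 km × 1.77/0.46 = 19.9 km.

19.9 km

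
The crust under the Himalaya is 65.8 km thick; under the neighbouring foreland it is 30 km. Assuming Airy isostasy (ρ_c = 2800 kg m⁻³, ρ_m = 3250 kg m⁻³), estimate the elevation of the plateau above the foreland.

Excess crust Δ = 65.8 km − 30 km = 35.8 km, split between elevation h and root r with h + r = Δ.
Airy balance ρ_c h = (ρ_m − ρ_c) r gives r = h ρ_c/(ρ_m − ρ_c), so h (1 + ρ_c/(ρ_m − ρ_c)) = Δ, i.e. h = Δ (ρ_m − ρ_c)/ρ_m.
h = 35.8 km × 450/3250 = 4.96 km.

4.96 km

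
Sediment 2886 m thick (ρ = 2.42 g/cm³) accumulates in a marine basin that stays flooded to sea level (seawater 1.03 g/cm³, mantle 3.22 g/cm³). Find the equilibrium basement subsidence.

1830 m

Submarine loading: the sediment displaces seawater, and the subsidence is in turn flooded, so s (ρ_m − ρ_w) = t (ρ_sed − ρ_w).
s = 2886 m × (2.42 − 1.03) / (3.22 − 1.03) = 1830 m.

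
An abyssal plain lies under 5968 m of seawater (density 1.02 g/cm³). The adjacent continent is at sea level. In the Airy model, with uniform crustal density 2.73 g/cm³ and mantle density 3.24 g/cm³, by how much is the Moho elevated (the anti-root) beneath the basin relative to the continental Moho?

20000 m

Equating mass per unit area of the two columns: replacing crust with seawater at the top is compensated by replacing crust with mantle at the base: d (ρ_c − ρ_w) = a (ρ_m − ρ_c).
a = d (ρ_c − ρ_w)/(ρ_m − ρ_c) = 5968 m × 1.71/0.51 = 20000 m.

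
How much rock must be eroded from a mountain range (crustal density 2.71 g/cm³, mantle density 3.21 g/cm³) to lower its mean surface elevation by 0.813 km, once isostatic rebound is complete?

5.22 km

Net drop Δ = e − u = e − e ρ_c/ρ_m = e (ρ_m − ρ_c)/ρ_m.
e = Δ ρ_m/(ρ_m − ρ_c) = 0.813 km × 3.21/0.5 = 5.22 km.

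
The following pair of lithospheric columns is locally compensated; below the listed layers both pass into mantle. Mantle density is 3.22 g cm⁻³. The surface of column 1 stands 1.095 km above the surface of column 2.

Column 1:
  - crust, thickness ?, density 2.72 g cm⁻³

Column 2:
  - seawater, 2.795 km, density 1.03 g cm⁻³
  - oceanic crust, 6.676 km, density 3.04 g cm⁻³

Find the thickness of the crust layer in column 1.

21.7 km

Take the compensation level at the base of the deeper column (depth z_c below the surface of column 1) and equate Σ ρ_i t_i down to z_c; mantle fills any gap and the z_c terms cancel.
Column 1: x×2.72 + (z_c − 0 − x)×3.22
Column 2: 1.095×0 + 2.795×1.03 + 6.676×3.04 + (z_c − 1.095 − 9.471)×3.22
The z_c×3.22 term appears on both sides and cancels. Collect the known terms of each column as K = Σ(ρt)_known − 3.22 × (depth of known layers): K_1 = 0 − 3.22×0 = 0; K_2 = 23.17389 − 3.22×(1.095 + 9.471) = −10.84863.
Balance: K_1 − x×(3.22 − 2.72) = K_2, so x = (K_1 − K_2)/(3.22 − 2.72) = 10.8486/0.5 = 21.7 km.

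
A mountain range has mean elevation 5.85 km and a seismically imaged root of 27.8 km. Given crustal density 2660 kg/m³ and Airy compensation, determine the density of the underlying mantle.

3220 kg/m³

Airy balance: ρ_c h = (ρ_m − ρ_c) r → ρ_m = ρ_c (1 + h/r).
ρ_m = 2660 × (1 + 5.85 km/27.8 km) = 3220 kg/m³.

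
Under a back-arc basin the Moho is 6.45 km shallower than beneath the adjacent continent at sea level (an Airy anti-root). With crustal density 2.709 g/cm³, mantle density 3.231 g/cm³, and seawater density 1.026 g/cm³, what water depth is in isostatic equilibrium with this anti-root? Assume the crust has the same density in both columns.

2 km

Replacing a thickness d of crust by seawater at the top must be balanced by replacing crust with mantle at the base: d (ρ_c − ρ_w) = a (ρ_m − ρ_c).
d = a (ρ_m − ρ_c)/(ρ_c − ρ_w) = 6.45 km × 0.522/1.683 = 2 km.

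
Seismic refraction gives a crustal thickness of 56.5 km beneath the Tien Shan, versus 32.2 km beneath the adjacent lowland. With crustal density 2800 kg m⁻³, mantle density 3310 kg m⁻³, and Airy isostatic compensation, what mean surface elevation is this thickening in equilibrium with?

3.74 km

Excess crust Δ = 56.5 km − 32.2 km = 24.3 km, split between elevation h and root r with h + r = Δ.
Airy balance ρ_c h = (ρ_m − ρ_c) r gives r = h ρ_c/(ρ_m − ρ_c), so h (1 + ρ_c/(ρ_m − ρ_c)) = Δ, i.e. h = Δ (ρ_m − ρ_c)/ρ_m.
h = 24.3 km × 510/3310 = 3.74 km.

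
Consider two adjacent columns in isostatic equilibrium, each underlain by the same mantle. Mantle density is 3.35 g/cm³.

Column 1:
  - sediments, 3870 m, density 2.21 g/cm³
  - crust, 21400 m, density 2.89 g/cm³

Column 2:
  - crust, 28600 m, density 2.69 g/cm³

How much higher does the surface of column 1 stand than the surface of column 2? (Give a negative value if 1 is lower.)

For any compensation level in the mantle, the mantle terms cancel and isostasy reduces to e = (Σt_1 − Σt_2) − (Σ(ρt)_1 − Σ(ρt)_2) / ρ_m.
Σt_1 = 25270 m; Σt_2 = 28600 m; Σ(ρt)_1 = 70398.7; Σ(ρt)_2 = 76934 (in m·g/cm³).
e = (25270 − 28600) − (70398.7 − 76934) / 3.35 = −1380 m.

−1380 m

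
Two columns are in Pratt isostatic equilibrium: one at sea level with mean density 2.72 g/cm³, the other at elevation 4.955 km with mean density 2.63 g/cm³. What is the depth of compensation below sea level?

145 km

ρ_ref D = ρ (D + h) → D (ρ_ref − ρ) = ρ h.
D = ρ h/(ρ_ref − ρ) = 2.63 × 4.955 km/(2.72 − 2.63) = 145 km.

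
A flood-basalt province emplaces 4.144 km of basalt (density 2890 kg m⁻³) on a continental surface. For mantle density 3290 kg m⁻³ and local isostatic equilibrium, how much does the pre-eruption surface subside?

3.64 km

Subaerial loading: s = t ρ_load / ρ_m.
s = 4.144 km × 2890/3290 = 3.64 km.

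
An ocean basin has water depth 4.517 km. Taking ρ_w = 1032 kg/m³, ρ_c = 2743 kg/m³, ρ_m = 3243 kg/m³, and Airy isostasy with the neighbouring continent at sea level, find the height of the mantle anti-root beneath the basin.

15.5 km

Balancing pressure at the compensation depth: replacing crust with seawater at the top is compensated by replacing crust with mantle at the base: d (ρ_c − ρ_w) = a (ρ_m − ρ_c).
a = d (ρ_c − ρ_w)/(ρ_m − ρ_c) = 4.517 km × 1711/500 = 15.5 km.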